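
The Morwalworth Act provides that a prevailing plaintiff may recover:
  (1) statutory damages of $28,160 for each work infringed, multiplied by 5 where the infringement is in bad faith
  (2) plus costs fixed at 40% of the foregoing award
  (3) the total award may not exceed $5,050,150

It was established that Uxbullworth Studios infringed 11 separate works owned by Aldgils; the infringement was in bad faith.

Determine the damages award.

$2,168,320

Statutory damages: 11 × $28,160 = $309,760
Multiplied by 5: 5 × $309,760 = $1,548,800
Costs: 40% of $1,548,800 = $619,520
Award plus costs: $1,548,800 + $619,520 = $2,168,320
Cap at $5,050,150: $2,168,320 is within the cap, no reduction.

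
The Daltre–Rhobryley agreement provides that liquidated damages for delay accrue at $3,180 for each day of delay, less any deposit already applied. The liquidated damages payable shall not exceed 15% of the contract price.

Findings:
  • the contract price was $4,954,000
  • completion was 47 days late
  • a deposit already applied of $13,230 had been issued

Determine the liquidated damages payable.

$136,230

Per-day damages: 47 × $3,180 = $149,460
Less deposit already applied: $149,460 − $13,230 = $136,230
Cap: 15% of $4,954,000 = $743,100
Cap at $743,100: $136,230 is within the cap, no reduction.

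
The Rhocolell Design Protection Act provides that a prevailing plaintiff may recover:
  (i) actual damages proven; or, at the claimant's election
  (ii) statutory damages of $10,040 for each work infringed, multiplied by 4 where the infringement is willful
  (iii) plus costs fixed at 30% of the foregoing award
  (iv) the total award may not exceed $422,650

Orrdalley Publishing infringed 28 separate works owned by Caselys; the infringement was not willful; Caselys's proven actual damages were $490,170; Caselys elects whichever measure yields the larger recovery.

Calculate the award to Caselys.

Statutory damages: 28 × $10,040 = $281,120
Infringement not willful: no ×4 enhancement.
Greater of actual damages ($490,170) or statutory damages ($281,120): $490,170
Costs: 30% of $490,170 = $147,051
Award plus costs: $490,170 + $147,051 = $637,221
Cap at $422,650: $637,221 exceeds the cap → $422,650

$422,650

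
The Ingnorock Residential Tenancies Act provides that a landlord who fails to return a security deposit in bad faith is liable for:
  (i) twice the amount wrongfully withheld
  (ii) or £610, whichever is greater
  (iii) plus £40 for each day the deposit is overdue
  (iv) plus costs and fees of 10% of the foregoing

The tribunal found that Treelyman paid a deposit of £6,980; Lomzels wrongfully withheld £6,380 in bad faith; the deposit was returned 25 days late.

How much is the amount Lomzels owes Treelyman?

£15,136

Doubled: 2 × £6,380 = £12,760
Minimum £610: £12,760 meets the minimum, no increase.
Late-return penalty: 25 × £40 = £1,000
Damages plus late penalty: £12,760 + £1,000 = £13,760
Costs and fees: 10% of £13,760 = £1,376
Total recovery: £13,760 + £1,376 = £15,136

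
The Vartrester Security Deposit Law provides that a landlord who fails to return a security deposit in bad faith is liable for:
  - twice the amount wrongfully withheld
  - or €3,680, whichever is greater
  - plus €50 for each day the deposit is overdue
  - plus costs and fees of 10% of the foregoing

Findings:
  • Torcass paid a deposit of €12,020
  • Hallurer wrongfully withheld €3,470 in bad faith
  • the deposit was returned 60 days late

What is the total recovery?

Doubled: 2 × €3,470 = €6,940
Minimum €3,680: €6,940 meets the minimum, no increase.
Late-return penalty: 60 × €50 = €3,000
Damages plus late penalty: €6,940 + €3,000 = €9,940
Costs and fees: 10% of €9,940 = €994
Total recovery: €9,940 + €994 = €10,934

€10,934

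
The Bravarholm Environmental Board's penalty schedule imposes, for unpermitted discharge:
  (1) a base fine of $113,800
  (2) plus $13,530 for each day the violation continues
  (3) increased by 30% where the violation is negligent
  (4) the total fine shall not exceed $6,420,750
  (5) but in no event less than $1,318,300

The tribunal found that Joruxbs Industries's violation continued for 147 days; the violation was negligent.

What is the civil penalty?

Per-day component: 147 × $13,530 = $1,988,910
Base plus per-day: $113,800 + $1,988,910 = $2,102,710
Enhancement: 30% of $2,102,710 = $630,813
Enhanced fine: $2,102,710 + $630,813 = $2,733,523
Cap at $6,420,750: $2,733,523 is within the cap, no reduction.
Minimum $1,318,300: $2,733,523 meets the minimum, no increase.

Civil penalty: $2,733,523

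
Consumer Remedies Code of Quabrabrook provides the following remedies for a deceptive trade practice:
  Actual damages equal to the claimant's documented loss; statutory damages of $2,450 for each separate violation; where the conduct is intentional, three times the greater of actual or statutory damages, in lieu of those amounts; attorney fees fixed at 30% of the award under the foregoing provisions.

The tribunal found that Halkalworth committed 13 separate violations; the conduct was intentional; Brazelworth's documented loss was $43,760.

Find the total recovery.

$170,664

Statutory damages: 13 × $2,450 = $31,850
Greater of actual damages ($43,760) or statutory damages ($31,850): $43,760
Trebled: 3 × $43,760 = $131,280
Attorney fees: 30% of $131,280 = $39,384
Total recovery: $131,280 + $39,384 = $170,664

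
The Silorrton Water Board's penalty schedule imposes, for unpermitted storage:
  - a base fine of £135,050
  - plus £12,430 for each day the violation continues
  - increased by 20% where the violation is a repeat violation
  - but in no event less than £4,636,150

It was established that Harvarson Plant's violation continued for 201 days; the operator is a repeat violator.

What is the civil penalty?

Per-day component: 201 × £12,430 = £2,498,430
Base plus per-day: £135,050 + £2,498,430 = £2,633,480
Enhancement: 20% of £2,633,480 = £526,696
Enhanced fine: £2,633,480 + £526,696 = £3,160,176
Minimum £4,636,150: £3,160,176 is below the minimum → £4,636,150

Civil penalty: £4,636,150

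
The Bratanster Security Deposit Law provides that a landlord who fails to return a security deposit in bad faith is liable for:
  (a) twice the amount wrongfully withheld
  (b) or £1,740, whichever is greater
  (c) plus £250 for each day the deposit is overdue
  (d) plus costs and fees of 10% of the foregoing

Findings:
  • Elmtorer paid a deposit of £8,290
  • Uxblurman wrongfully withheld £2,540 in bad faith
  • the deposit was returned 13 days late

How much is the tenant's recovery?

Recovery: £9,163

Doubled: 2 × £2,540 = £5,080
Minimum £1,740: £5,080 meets the minimum, no increase.
Late-return penalty: 13 × £250 = £3,250
Damages plus late penalty: £5,080 + £3,250 = £8,330
Costs and fees: 10% of £8,330 = £833
Total recovery: £8,330 + £833 = £9,163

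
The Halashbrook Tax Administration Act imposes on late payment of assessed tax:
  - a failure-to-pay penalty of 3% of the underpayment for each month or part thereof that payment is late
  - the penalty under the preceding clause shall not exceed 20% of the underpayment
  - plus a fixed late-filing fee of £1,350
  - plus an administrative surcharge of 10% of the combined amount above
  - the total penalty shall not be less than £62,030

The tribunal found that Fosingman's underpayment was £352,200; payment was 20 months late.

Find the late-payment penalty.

Accrued rate: 3% × 20 = 60%, capped at 20% → 20%
Failure-to-pay penalty: 20% of £352,200 = £70,440
Penalty before surcharge: £70,440 + £1,350 = £71,790
Administrative surcharge: 10% of £71,790 = £7,179
Total penalty: £71,790 + £7,179 = £78,969
Minimum £62,030: £78,969 meets the minimum, no increase.

Penalty: £78,969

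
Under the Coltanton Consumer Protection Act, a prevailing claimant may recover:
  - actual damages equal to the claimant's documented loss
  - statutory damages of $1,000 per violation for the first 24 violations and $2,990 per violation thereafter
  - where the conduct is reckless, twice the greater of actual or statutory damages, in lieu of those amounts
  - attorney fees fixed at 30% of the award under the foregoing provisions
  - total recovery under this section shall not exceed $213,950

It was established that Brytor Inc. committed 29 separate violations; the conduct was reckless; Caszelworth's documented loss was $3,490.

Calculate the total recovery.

$101,270

First 24 violations: 24 × $1,000 = $24,000
Remaining violations: (29 − 24) × $2,990 = $14,950
Statutory damages: $24,000 + $14,950 = $38,950
Greater of actual damages ($3,490) or statutory damages ($38,950): $38,950
Doubled: 2 × $38,950 = $77,900
Attorney fees: 30% of $77,900 = $23,370
Total before cap: $77,900 + $23,370 = $101,270
Cap at $213,950: $101,270 is within the cap, no reduction.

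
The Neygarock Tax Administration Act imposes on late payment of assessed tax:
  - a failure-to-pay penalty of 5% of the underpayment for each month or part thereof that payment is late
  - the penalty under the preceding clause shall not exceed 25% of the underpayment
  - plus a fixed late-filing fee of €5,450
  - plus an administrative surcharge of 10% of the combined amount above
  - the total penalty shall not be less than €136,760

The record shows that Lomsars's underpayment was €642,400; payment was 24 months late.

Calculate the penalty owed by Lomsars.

Accrued rate: 5% × 24 = 120%, capped at 25% → 25%
Failure-to-pay penalty: 25% of €642,400 = €160,600
Penalty before surcharge: €160,600 + €5,450 = €166,050
Administrative surcharge: 10% of €166,050 = €16,605
Total penalty: €166,050 + €16,605 = €182,655
Minimum €136,760: €182,655 meets the minimum, no increase.

€182,655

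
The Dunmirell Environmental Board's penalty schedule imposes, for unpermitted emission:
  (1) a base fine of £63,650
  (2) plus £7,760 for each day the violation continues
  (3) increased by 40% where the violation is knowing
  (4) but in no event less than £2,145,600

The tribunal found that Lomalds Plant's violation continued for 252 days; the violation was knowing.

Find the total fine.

£2,826,838

Per-day component: 252 × £7,760 = £1,955,520
Base plus per-day: £63,650 + £1,955,520 = £2,019,170
Enhancement: 40% of £2,019,170 = £807,668
Enhanced fine: £2,019,170 + £807,668 = £2,826,838
Minimum £2,145,600: £2,826,838 meets the minimum, no increase.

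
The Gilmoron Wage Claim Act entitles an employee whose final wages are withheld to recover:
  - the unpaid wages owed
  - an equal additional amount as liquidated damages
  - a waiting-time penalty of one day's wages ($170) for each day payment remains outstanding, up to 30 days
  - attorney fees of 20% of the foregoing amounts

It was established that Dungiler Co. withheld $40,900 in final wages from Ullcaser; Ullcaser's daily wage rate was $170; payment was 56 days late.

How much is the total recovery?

$104,280

Liquidated damages (equal amount): $40,900
Penalty days: min(56, 30) = 30
Waiting-time penalty: 30 × $170 = $5,100
Subtotal: $40,900 + $40,900 + $5,100 = $86,900
Attorney fees: 20% of $86,900 = $17,380
Total award: $86,900 + $17,380 = $104,280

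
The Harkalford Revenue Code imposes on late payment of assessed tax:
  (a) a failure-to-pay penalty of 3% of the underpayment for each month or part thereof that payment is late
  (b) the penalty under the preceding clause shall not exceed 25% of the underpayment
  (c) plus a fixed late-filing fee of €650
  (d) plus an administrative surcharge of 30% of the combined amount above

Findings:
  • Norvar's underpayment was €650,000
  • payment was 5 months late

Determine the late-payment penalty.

Accrued rate: 3% × 5 = 15%, capped at 25% → 15%
Failure-to-pay penalty: 15% of €650,000 = €97,500
Penalty before surcharge: €97,500 + €650 = €98,150
Administrative surcharge: 30% of €98,150 = €29,445
Total penalty: €98,150 + €29,445 = €127,595

€127,595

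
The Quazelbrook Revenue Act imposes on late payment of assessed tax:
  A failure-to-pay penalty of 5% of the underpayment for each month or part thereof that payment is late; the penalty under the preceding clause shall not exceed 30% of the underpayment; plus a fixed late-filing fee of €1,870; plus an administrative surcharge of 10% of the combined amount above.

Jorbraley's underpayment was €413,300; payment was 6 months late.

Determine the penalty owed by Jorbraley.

€138,446

Accrued rate: 5% × 6 = 30%, capped at 30% → 30%
Failure-to-pay penalty: 30% of €413,300 = €123,990
Penalty before surcharge: €123,990 + €1,870 = €125,860
Administrative surcharge: 10% of €125,860 = €12,586
Total penalty: €125,860 + €12,586 = €138,446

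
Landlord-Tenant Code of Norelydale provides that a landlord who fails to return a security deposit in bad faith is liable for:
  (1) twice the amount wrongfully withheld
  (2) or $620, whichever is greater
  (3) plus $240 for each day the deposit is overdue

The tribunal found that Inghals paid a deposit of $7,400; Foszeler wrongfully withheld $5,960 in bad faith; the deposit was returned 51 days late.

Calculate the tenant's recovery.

$24,160

Doubled: 2 × $5,960 = $11,920
Minimum $620: $11,920 meets the minimum, no increase.
Late-return penalty: 51 × $240 = $12,240
Damages plus late penalty: $11,920 + $12,240 = $24,160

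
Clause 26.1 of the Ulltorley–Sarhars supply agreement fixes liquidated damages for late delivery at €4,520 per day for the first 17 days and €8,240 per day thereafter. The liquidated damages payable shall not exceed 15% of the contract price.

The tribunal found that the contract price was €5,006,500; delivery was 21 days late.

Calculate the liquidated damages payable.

€109,800

First 17 days: 17 × €4,520 = €76,840
Remaining days: (21 − 17) × €8,240 = €32,960
Accrued per-day damages: €76,840 + €32,960 = €109,800
Cap: 15% of €5,006,500 = €750,975
Cap at €750,975: €109,800 is within the cap, no reduction.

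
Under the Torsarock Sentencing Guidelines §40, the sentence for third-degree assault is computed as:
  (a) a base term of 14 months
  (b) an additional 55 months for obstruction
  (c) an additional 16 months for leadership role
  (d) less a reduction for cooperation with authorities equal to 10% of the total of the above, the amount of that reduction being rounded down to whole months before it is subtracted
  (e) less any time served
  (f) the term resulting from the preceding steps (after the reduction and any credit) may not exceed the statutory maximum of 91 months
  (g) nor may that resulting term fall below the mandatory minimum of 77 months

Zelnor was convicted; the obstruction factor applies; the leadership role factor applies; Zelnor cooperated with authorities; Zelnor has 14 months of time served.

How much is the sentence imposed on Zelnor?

Obstruction enhancement: +55 months
Leadership role enhancement: +16 months
Adjusted term: 14 months + 55 months + 16 months = 85 months
Cooperation with authorities reduction: 10% of 85 months = 8 months (rounded down)
After reduction: 85 − 8 = 77 months
Less time served: 77 months − 14 months = 63 months
Cap at 91 months: 63 months is within the cap, no reduction.
Minimum 77 months: 63 months is below the minimum → 77 months

Sentence: 77 months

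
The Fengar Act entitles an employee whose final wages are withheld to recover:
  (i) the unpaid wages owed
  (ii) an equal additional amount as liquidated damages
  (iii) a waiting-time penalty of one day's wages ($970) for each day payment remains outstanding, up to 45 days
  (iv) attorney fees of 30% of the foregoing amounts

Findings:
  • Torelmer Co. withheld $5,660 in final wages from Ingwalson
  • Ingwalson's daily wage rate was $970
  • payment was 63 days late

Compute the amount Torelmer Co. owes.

Liquidated damages (equal amount): $5,660
Penalty days: min(63, 45) = 45
Waiting-time penalty: 45 × $970 = $43,650
Subtotal: $5,660 + $5,660 + $43,650 = $54,970
Attorney fees: 30% of $54,970 = $16,491
Total award: $54,970 + $16,491 = $71,461

Total award: $71,461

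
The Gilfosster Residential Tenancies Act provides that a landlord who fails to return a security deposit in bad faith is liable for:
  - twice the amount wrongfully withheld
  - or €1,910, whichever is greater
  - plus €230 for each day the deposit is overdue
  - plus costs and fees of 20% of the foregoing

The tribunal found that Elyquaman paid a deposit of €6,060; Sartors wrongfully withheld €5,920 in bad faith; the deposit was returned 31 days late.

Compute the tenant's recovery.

Doubled: 2 × €5,920 = €11,840
Minimum €1,910: €11,840 meets the minimum, no increase.
Late-return penalty: 31 × €230 = €7,130
Damages plus late penalty: €11,840 + €7,130 = €18,970
Costs and fees: 20% of €18,970 = €3,794
Total recovery: €18,970 + €3,794 = €22,764

Recovery: €22,764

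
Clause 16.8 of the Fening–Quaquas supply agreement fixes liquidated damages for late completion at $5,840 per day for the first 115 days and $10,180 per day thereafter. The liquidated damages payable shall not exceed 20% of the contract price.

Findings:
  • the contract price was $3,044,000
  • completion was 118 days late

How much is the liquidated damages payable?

First 115 days: 115 × $5,840 = $671,600
Remaining days: (118 − 115) × $10,180 = $30,540
Accrued per-day damages: $671,600 + $30,540 = $702,140
Cap: 20% of $3,044,000 = $608,800
Cap at $608,800: $702,140 exceeds the cap → $608,800

$608,800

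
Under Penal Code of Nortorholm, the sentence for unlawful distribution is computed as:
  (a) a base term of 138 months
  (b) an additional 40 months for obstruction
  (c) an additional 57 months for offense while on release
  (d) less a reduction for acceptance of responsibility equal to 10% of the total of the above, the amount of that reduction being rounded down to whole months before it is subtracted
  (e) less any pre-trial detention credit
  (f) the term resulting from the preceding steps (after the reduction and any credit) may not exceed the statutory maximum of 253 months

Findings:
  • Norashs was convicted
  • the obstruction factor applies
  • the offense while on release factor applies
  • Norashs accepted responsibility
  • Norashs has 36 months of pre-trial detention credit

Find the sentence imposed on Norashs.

Obstruction enhancement: +40 months
Offense while on release enhancement: +57 months
Adjusted term: 138 months + 40 months + 57 months = 235 months
Acceptance of responsibility reduction: 10% of 235 months = 23 months (rounded down)
After reduction: 235 − 23 = 212 months
Less pre-trial detention credit: 212 months − 36 months = 176 months
Cap at 253 months: 176 months is within the cap, no reduction.

176 months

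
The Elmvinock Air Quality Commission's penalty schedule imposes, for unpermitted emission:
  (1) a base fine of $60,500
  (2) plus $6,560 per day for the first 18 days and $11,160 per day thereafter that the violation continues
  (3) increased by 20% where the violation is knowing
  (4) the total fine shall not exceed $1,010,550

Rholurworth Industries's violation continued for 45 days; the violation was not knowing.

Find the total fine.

Civil penalty: $479,900

First 18 days: 18 × $6,560 = $118,080
Remaining days: (45 − 18) × $11,160 = $301,320
Per-day component: $118,080 + $301,320 = $419,400
Base plus per-day: $60,500 + $419,400 = $479,900
The violation was not knowing: no 20% increase.
Cap at $1,010,550: $479,900 is within the cap, no reduction.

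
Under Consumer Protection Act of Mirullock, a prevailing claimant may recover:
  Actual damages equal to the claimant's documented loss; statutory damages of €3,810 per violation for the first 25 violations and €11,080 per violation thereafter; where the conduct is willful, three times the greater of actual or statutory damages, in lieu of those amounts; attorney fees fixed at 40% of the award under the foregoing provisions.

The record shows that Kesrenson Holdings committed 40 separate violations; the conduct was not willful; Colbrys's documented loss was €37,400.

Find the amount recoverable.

First 25 violations: 25 × €3,810 = €95,250
Remaining violations: (40 − 25) × €11,080 = €166,200
Statutory damages: €95,250 + €166,200 = €261,450
Conduct not willful: the in-lieu enhancement does not apply.
Actual plus statutory damages: €37,400 + €261,450 = €298,850
Attorney fees: 40% of €298,850 = €119,540
Total recovery: €298,850 + €119,540 = €418,390

€418,390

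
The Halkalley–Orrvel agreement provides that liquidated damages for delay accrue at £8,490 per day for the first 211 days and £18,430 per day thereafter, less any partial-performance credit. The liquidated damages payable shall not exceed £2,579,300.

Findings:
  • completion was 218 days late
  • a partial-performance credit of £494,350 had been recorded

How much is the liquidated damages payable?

First 211 days: 211 × £8,490 = £1,791,390
Remaining days: (218 − 211) × £18,430 = £129,010
Accrued per-day damages: £1,791,390 + £129,010 = £1,920,400
Less partial-performance credit: £1,920,400 − £494,350 = £1,426,050
Cap at £2,579,300: £1,426,050 is within the cap, no reduction.

Liquidated damages: £1,426,050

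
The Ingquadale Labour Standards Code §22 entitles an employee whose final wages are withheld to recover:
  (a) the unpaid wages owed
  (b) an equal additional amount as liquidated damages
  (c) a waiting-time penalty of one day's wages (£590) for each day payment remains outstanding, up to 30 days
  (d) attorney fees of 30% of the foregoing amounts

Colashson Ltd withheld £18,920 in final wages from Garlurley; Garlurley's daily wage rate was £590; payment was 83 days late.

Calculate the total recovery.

Liquidated damages (equal amount): £18,920
Penalty days: min(83, 30) = 30
Waiting-time penalty: 30 × £590 = £17,700
Subtotal: £18,920 + £18,920 + £17,700 = £55,540
Attorney fees: 30% of £55,540 = £16,662
Total award: £55,540 + £16,662 = £72,202

Total award: £72,202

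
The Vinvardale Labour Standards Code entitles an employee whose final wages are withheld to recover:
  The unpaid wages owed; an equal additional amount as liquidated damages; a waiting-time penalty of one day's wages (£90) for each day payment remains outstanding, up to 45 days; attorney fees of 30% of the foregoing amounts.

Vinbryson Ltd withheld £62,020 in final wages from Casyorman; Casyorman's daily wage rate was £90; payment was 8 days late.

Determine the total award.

Liquidated damages (equal amount): £62,020
Penalty days: min(8, 45) = 8
Waiting-time penalty: 8 × £90 = £720
Subtotal: £62,020 + £62,020 + £720 = £124,760
Attorney fees: 30% of £124,760 = £37,428
Total award: £124,760 + £37,428 = £162,188

£162,188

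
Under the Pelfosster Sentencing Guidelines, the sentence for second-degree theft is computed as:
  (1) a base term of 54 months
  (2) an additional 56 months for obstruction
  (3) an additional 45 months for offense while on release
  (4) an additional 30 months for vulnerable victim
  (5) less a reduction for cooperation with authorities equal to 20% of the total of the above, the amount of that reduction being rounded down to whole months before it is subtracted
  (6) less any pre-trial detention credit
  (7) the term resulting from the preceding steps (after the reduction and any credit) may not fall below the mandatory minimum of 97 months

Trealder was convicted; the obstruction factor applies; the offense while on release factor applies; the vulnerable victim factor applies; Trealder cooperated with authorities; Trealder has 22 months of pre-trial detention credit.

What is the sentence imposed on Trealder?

Obstruction enhancement: +56 months
Offense while on release enhancement: +45 months
Vulnerable victim enhancement: +30 months
Adjusted term: 54 months + 56 months + 45 months + 30 months = 185 months
Cooperation with authorities reduction: 20% of 185 months = 37 months (rounded down)
After reduction: 185 − 37 = 148 months
Less pre-trial detention credit: 148 months − 22 months = 126 months
Minimum 97 months: 126 months meets the minimum, no increase.

Sentence: 126 months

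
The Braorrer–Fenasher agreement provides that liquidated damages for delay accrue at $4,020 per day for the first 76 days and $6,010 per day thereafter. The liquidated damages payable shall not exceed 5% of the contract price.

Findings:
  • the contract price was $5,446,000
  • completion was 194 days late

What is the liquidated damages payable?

$272,300

First 76 days: 76 × $4,020 = $305,520
Remaining days: (194 − 76) × $6,010 = $709,180
Accrued per-day damages: $305,520 + $709,180 = $1,014,700
Cap: 5% of $5,446,000 = $272,300
Cap at $272,300: $1,014,700 exceeds the cap → $272,300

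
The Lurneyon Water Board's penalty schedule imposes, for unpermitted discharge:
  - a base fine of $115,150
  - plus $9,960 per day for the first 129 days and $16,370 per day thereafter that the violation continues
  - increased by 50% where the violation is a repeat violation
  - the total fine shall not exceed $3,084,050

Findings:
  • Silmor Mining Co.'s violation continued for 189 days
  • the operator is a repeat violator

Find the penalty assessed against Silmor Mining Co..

First 129 days: 129 × $9,960 = $1,284,840
Remaining days: (189 − 129) × $16,370 = $982,200
Per-day component: $1,284,840 + $982,200 = $2,267,040
Base plus per-day: $115,150 + $2,267,040 = $2,382,190
Enhancement: 50% of $2,382,190 = $1,191,095
Enhanced fine: $2,382,190 + $1,191,095 = $3,573,285
Cap at $3,084,050: $3,573,285 exceeds the cap → $3,084,050

$3,084,050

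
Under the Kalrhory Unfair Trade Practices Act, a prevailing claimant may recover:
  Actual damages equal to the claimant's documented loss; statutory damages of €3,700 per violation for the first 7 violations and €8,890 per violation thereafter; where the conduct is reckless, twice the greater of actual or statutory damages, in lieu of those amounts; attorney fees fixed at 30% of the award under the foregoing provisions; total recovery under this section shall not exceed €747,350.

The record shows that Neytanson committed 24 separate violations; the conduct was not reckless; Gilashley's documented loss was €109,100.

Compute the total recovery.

€371,969

First 7 violations: 7 × €3,700 = €25,900
Remaining violations: (24 − 7) × €8,890 = €151,130
Statutory damages: €25,900 + €151,130 = €177,030
Conduct not reckless: the in-lieu enhancement does not apply.
Actual plus statutory damages: €109,100 + €177,030 = €286,130
Attorney fees: 30% of €286,130 = €85,839
Total before cap: €286,130 + €85,839 = €371,969
Cap at €747,350: €371,969 is within the cap, no reduction.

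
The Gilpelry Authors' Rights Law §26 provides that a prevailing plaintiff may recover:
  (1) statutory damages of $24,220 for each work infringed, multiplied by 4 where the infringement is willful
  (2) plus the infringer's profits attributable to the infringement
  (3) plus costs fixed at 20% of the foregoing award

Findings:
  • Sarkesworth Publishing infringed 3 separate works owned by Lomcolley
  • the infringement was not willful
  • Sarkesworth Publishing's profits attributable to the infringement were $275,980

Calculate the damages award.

$418,368

Statutory damages: 3 × $24,220 = $72,660
Infringement not willful: no ×4 enhancement.
Combined award: $72,660 + $275,980 = $348,640
Costs: 20% of $348,640 = $69,728
Award plus costs: $348,640 + $69,728 = $418,368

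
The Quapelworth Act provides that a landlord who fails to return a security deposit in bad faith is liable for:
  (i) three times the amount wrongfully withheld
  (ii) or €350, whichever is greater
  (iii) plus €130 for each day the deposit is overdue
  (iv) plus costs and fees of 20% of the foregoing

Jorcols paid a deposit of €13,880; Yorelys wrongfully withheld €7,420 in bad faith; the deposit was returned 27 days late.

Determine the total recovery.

Trebled: 3 × €7,420 = €22,260
Minimum €350: €22,260 meets the minimum, no increase.
Late-return penalty: 27 × €130 = €3,510
Damages plus late penalty: €22,260 + €3,510 = €25,770
Costs and fees: 20% of €25,770 = €5,154
Total recovery: €25,770 + €5,154 = €30,924

€30,924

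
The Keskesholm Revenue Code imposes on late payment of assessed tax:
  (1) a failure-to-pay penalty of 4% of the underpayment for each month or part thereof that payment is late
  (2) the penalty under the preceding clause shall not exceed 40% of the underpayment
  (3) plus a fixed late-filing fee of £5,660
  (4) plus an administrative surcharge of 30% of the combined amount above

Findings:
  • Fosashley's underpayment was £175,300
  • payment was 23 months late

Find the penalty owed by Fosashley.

£98,514

Accrued rate: 4% × 23 = 92%, capped at 40% → 40%
Failure-to-pay penalty: 40% of £175,300 = £70,120
Penalty before surcharge: £70,120 + £5,660 = £75,780
Administrative surcharge: 30% of £75,780 = £22,734
Total penalty: £75,780 + £22,734 = £98,514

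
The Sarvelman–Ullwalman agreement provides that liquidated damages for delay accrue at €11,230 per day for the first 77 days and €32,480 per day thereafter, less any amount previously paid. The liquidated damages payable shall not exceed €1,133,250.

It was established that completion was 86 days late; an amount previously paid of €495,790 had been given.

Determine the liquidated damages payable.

€661,240

First 77 days: 77 × €11,230 = €864,710
Remaining days: (86 − 77) × €32,480 = €292,320
Accrued per-day damages: €864,710 + €292,320 = €1,157,030
Less amount previously paid: €1,157,030 − €495,790 = €661,240
Cap at €1,133,250: €661,240 is within the cap, no reduction.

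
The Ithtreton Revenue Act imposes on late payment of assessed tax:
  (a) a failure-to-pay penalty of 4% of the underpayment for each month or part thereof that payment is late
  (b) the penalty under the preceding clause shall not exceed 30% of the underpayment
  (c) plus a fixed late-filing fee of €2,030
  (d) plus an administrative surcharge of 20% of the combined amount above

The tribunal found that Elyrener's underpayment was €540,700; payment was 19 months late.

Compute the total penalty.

Penalty: €197,088

Accrued rate: 4% × 19 = 76%, capped at 30% → 30%
Failure-to-pay penalty: 30% of €540,700 = €162,210
Penalty before surcharge: €162,210 + €2,030 = €164,240
Administrative surcharge: 20% of €164,240 = €32,848
Total penalty: €164,240 + €32,848 = €197,088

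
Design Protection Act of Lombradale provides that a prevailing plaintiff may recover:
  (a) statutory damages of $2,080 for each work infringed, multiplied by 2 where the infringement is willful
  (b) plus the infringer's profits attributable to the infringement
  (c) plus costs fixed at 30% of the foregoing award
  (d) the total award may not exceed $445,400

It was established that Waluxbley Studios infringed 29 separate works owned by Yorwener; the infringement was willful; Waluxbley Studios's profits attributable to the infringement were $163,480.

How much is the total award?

Statutory damages: 29 × $2,080 = $60,320
Doubled: 2 × $60,320 = $120,640
Combined award: $120,640 + $163,480 = $284,120
Costs: 30% of $284,120 = $85,236
Award plus costs: $284,120 + $85,236 = $369,356
Cap at $445,400: $369,356 is within the cap, no reduction.

$369,356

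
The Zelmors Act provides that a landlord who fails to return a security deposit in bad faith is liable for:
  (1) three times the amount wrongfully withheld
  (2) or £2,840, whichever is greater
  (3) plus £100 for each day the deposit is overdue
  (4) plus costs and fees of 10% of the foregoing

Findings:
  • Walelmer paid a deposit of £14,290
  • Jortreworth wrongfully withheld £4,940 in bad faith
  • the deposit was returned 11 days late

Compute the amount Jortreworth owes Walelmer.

£17,512

Trebled: 3 × £4,940 = £14,820
Minimum £2,840: £14,820 meets the minimum, no increase.
Late-return penalty: 11 × £100 = £1,100
Damages plus late penalty: £14,820 + £1,100 = £15,920
Costs and fees: 10% of £15,920 = £1,592
Total recovery: £15,920 + £1,592 = £17,512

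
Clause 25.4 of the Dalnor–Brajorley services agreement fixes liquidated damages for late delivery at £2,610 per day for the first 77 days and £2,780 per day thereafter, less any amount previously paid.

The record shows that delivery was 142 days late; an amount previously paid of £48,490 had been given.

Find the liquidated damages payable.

£333,180

First 77 days: 77 × £2,610 = £200,970
Remaining days: (142 − 77) × £2,780 = £180,700
Accrued per-day damages: £200,970 + £180,700 = £381,670
Less amount previously paid: £381,670 − £48,490 = £333,180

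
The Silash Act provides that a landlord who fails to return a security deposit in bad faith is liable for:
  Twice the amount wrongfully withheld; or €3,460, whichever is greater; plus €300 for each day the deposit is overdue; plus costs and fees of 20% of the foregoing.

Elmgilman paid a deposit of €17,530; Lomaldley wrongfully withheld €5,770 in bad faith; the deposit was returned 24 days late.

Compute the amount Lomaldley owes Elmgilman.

€22,488

Doubled: 2 × €5,770 = €11,540
Minimum €3,460: €11,540 meets the minimum, no increase.
Late-return penalty: 24 × €300 = €7,200
Damages plus late penalty: €11,540 + €7,200 = €18,740
Costs and fees: 20% of €18,740 = €3,748
Total recovery: €18,740 + €3,748 = €22,488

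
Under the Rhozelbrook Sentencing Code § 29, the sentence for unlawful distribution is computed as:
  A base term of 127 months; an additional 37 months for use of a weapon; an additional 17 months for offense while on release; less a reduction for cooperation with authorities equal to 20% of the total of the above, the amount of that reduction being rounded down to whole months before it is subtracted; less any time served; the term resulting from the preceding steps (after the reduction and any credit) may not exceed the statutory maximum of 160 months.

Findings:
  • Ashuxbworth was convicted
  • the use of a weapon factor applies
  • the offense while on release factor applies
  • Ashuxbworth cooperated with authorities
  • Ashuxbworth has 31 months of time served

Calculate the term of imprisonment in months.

Use of a weapon enhancement: +37 months
Offense while on release enhancement: +17 months
Adjusted term: 127 months + 37 months + 17 months = 181 months
Cooperation with authorities reduction: 20% of 181 months = 36 months (rounded down)
After reduction: 181 − 36 = 145 months
Less time served: 145 months − 31 months = 114 months
Cap at 160 months: 114 months is within the cap, no reduction.

114 months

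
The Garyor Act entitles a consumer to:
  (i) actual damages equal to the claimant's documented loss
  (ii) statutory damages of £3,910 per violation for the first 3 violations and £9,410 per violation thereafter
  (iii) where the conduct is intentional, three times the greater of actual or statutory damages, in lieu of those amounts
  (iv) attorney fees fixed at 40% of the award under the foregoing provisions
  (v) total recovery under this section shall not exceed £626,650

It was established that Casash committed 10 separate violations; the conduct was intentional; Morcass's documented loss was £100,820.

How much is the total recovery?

£423,444

First 3 violations: 3 × £3,910 = £11,730
Remaining violations: (10 − 3) × £9,410 = £65,870
Statutory damages: £11,730 + £65,870 = £77,600
Greater of actual damages (£100,820) or statutory damages (£77,600): £100,820
Trebled: 3 × £100,820 = £302,460
Attorney fees: 40% of £302,460 = £120,984
Total before cap: £302,460 + £120,984 = £423,444
Cap at £626,650: £423,444 is within the cap, no reduction.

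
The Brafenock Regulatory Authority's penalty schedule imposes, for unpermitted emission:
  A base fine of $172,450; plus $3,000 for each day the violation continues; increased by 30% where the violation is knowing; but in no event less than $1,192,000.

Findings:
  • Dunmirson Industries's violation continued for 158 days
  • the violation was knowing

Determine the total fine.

Per-day component: 158 × $3,000 = $474,000
Base plus per-day: $172,450 + $474,000 = $646,450
Enhancement: 30% of $646,450 = $193,935
Enhanced fine: $646,450 + $193,935 = $840,385
Minimum $1,192,000: $840,385 is below the minimum → $1,192,000

$1,192,000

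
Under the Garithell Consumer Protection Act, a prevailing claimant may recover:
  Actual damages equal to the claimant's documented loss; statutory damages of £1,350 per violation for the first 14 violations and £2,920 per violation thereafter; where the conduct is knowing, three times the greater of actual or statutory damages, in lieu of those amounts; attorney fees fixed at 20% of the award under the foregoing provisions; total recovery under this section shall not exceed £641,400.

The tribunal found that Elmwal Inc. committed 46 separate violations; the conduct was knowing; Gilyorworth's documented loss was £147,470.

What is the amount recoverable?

First 14 violations: 14 × £1,350 = £18,900
Remaining violations: (46 − 14) × £2,920 = £93,440
Statutory damages: £18,900 + £93,440 = £112,340
Greater of actual damages (£147,470) or statutory damages (£112,340): £147,470
Trebled: 3 × £147,470 = £442,410
Attorney fees: 20% of £442,410 = £88,482
Total before cap: £442,410 + £88,482 = £530,892
Cap at £641,400: £530,892 is within the cap, no reduction.

Total recovery: £530,892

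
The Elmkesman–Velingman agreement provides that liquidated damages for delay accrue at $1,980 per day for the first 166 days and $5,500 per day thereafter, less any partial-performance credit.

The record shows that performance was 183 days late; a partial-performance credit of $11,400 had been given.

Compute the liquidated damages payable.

First 166 days: 166 × $1,980 = $328,680
Remaining days: (183 − 166) × $5,500 = $93,500
Accrued per-day damages: $328,680 + $93,500 = $422,180
Less partial-performance credit: $422,180 − $11,400 = $410,780

$410,780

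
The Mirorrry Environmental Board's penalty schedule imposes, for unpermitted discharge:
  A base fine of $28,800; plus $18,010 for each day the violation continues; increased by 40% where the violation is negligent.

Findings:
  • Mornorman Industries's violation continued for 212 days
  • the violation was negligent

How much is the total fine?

Per-day component: 212 × $18,010 = $3,818,120
Base plus per-day: $28,800 + $3,818,120 = $3,846,920
Enhancement: 40% of $3,846,920 = $1,538,768
Enhanced fine: $3,846,920 + $1,538,768 = $5,385,688

$5,385,688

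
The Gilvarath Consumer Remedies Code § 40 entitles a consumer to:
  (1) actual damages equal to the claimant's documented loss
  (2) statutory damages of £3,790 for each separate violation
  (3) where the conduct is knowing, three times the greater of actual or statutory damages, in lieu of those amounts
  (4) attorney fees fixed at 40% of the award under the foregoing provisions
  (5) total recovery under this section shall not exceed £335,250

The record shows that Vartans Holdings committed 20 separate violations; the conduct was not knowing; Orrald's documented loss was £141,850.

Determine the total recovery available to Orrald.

Total recovery: £304,710

Statutory damages: 20 × £3,790 = £75,800
Conduct not knowing: the in-lieu enhancement does not apply.
Actual plus statutory damages: £141,850 + £75,800 = £217,650
Attorney fees: 40% of £217,650 = £87,060
Total before cap: £217,650 + £87,060 = £304,710
Cap at £335,250: £304,710 is within the cap, no reduction.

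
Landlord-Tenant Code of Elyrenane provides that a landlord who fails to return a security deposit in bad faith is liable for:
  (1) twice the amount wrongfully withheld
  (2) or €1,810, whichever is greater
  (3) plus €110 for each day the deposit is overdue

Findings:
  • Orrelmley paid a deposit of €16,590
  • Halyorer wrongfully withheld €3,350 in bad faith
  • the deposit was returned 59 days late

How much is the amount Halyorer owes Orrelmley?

€13,190

Doubled: 2 × €3,350 = €6,700
Minimum €1,810: €6,700 meets the minimum, no increase.
Late-return penalty: 59 × €110 = €6,490
Damages plus late penalty: €6,700 + €6,490 = €13,190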